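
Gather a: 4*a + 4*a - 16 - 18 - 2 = 8*a - 36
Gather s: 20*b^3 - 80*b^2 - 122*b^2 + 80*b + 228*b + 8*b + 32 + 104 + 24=20*b^3 - 202*b^2 + 316*b + 160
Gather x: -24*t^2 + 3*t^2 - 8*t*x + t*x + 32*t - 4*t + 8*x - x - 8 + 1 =-21*t^2 + 28*t + x*(7 - 7*t) - 7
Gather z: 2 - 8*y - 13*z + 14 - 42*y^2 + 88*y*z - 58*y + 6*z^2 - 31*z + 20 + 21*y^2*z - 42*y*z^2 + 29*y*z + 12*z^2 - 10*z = -42*y^2 - 66*y + z^2*(18 - 42*y) + z*(21*y^2 + 117*y - 54) + 36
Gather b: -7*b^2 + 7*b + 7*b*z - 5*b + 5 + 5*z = -7*b^2 + b*(7*z + 2) + 5*z + 5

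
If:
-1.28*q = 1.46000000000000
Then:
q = -1.14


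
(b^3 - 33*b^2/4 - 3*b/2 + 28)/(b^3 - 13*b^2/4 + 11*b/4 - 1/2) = (4*b^2 - 25*b - 56)/(4*b^2 - 5*b + 1)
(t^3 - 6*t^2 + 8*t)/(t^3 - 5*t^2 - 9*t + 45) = t*(t^2 - 6*t + 8)/(t^3 - 5*t^2 - 9*t + 45)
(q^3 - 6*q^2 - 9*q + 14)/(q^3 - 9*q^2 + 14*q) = (q^2 + q - 2)/(q*(q - 2))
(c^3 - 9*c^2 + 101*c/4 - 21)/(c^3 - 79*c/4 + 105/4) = (c - 4)/(c + 5)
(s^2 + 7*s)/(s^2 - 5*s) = (s + 7)/(s - 5)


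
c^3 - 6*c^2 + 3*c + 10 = (c - 5)*(c - 2)*(c + 1)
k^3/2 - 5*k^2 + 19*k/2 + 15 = (k/2 + 1/2)*(k - 6)*(k - 5)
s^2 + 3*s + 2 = (s + 1)*(s + 2)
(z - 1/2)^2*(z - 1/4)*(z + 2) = z^4 + 3*z^3/4 - 2*z^2 + 15*z/16 - 1/8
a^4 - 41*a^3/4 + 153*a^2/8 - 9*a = a*(a - 8)*(a - 3/2)*(a - 3/4)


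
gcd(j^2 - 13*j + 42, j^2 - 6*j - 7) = j - 7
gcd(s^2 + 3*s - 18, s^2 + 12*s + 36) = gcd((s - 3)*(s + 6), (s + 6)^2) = s + 6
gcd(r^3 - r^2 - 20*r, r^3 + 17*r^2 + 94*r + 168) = r + 4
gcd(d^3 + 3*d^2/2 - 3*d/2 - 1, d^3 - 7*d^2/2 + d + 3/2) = d^2 - d/2 - 1/2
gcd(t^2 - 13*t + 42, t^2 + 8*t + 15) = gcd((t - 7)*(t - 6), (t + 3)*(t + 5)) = 1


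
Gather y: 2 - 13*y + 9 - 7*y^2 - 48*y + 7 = -7*y^2 - 61*y + 18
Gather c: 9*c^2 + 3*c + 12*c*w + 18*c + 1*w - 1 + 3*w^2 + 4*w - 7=9*c^2 + c*(12*w + 21) + 3*w^2 + 5*w - 8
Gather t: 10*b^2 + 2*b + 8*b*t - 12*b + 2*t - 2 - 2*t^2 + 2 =10*b^2 - 10*b - 2*t^2 + t*(8*b + 2)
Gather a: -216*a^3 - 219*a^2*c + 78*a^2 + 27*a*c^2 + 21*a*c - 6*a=-216*a^3 + a^2*(78 - 219*c) + a*(27*c^2 + 21*c - 6)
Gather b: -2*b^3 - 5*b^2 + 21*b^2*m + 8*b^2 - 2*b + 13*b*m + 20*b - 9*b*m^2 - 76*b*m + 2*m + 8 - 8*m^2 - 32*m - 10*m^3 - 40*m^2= -2*b^3 + b^2*(21*m + 3) + b*(-9*m^2 - 63*m + 18) - 10*m^3 - 48*m^2 - 30*m + 8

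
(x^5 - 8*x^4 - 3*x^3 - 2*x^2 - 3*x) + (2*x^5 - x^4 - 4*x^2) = 3*x^5 - 9*x^4 - 3*x^3 - 6*x^2 - 3*x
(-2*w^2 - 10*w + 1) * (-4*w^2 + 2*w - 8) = 8*w^4 + 36*w^3 - 8*w^2 + 82*w - 8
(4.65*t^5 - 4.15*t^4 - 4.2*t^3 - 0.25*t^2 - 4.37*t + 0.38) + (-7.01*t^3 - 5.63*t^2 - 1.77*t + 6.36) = 4.65*t^5 - 4.15*t^4 - 11.21*t^3 - 5.88*t^2 - 6.14*t + 6.74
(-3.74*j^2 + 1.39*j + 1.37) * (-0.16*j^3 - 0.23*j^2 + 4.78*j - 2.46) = 0.5984*j^5 + 0.6378*j^4 - 18.4161*j^3 + 15.5295*j^2 + 3.1292*j - 3.3702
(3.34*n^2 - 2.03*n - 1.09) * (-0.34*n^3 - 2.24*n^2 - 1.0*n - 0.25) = -1.1356*n^5 - 6.7914*n^4 + 1.5778*n^3 + 3.6366*n^2 + 1.5975*n + 0.2725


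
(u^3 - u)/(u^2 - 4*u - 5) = u*(u - 1)/(u - 5)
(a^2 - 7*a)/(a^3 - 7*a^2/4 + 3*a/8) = 8*(a - 7)/(8*a^2 - 14*a + 3)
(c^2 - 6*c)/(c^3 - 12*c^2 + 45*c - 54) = c/(c^2 - 6*c + 9)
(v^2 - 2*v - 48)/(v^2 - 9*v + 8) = (v + 6)/(v - 1)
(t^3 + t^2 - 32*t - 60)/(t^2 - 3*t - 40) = (t^2 - 4*t - 12)/(t - 8)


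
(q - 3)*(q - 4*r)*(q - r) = q^3 - 5*q^2*r - 3*q^2 + 4*q*r^2 + 15*q*r - 12*r^2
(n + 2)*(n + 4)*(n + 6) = n^3 + 12*n^2 + 44*n + 48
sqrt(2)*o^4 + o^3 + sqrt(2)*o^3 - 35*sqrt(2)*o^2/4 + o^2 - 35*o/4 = o*(o - 5/2)*(o + 7/2)*(sqrt(2)*o + 1)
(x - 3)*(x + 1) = x^2 - 2*x - 3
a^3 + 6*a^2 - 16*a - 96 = (a - 4)*(a + 4)*(a + 6)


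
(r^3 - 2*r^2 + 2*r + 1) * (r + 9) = r^4 + 7*r^3 - 16*r^2 + 19*r + 9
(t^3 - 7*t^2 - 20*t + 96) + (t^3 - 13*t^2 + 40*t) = 2*t^3 - 20*t^2 + 20*t + 96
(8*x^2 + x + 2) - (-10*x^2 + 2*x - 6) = 18*x^2 - x + 8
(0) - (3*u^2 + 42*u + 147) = -3*u^2 - 42*u - 147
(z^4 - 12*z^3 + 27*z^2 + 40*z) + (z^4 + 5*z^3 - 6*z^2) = 2*z^4 - 7*z^3 + 21*z^2 + 40*z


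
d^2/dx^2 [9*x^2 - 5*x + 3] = 18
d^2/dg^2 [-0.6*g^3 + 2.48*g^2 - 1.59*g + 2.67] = 4.96 - 3.6*g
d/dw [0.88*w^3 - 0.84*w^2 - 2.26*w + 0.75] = 2.64*w^2 - 1.68*w - 2.26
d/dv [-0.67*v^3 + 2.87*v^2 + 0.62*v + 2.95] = -2.01*v^2 + 5.74*v + 0.62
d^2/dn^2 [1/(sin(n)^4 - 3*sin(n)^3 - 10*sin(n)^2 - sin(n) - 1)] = (16*sin(n)^8 - 69*sin(n)^7 - 59*sin(n)^6 + 421*sin(n)^5 + 494*sin(n)^4 - 473*sin(n)^3 - 669*sin(n)^2 - 43*sin(n) + 18)/(-sin(n)^4 + 3*sin(n)^3 + 10*sin(n)^2 + sin(n) + 1)^3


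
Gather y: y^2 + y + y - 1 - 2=y^2 + 2*y - 3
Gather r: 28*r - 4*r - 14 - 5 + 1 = 24*r - 18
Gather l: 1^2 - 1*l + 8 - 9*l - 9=-10*l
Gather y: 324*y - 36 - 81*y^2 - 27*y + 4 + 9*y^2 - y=-72*y^2 + 296*y - 32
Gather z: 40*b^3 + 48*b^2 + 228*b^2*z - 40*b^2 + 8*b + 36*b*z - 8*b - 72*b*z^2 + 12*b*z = 40*b^3 + 8*b^2 - 72*b*z^2 + z*(228*b^2 + 48*b)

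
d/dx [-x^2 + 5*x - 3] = 5 - 2*x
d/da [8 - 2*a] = -2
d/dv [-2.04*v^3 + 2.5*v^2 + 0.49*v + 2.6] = -6.12*v^2 + 5.0*v + 0.49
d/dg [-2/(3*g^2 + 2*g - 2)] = 4*(3*g + 1)/(3*g^2 + 2*g - 2)^2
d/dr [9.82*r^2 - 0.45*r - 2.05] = 19.64*r - 0.45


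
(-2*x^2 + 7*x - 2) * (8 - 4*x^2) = 8*x^4 - 28*x^3 - 8*x^2 + 56*x - 16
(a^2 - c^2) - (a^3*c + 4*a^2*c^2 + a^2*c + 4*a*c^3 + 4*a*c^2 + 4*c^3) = -a^3*c - 4*a^2*c^2 - a^2*c + a^2 - 4*a*c^3 - 4*a*c^2 - 4*c^3 - c^2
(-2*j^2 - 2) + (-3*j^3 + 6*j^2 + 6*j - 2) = -3*j^3 + 4*j^2 + 6*j - 4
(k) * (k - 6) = k^2 - 6*k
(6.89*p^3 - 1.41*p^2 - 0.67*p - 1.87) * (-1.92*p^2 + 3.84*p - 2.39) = -13.2288*p^5 + 29.1648*p^4 - 20.5951*p^3 + 4.3875*p^2 - 5.5795*p + 4.4693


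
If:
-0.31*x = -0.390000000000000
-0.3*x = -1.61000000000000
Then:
No Solution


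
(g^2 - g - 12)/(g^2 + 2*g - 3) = (g - 4)/(g - 1)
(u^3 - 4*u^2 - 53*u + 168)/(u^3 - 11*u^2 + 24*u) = (u + 7)/u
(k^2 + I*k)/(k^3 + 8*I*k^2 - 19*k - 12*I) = k/(k^2 + 7*I*k - 12)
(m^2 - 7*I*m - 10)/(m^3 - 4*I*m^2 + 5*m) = (m - 2*I)/(m*(m + I))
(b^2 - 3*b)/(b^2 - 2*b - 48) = b*(3 - b)/(-b^2 + 2*b + 48)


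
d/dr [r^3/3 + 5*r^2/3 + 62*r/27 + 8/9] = r^2 + 10*r/3 + 62/27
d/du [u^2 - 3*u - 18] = 2*u - 3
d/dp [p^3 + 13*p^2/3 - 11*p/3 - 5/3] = 3*p^2 + 26*p/3 - 11/3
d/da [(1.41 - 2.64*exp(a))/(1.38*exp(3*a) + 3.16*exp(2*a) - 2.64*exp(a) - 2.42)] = (7.2864*exp(3*a) + 2.505*exp(2*a) - 8.9112*exp(a) + 10.1112)*exp(a)/(1.9044*exp(6*a) + 8.7216*exp(5*a) + 2.6992*exp(4*a) - 23.364*exp(3*a) - 8.3248*exp(2*a) + 12.7776*exp(a) + 5.8564)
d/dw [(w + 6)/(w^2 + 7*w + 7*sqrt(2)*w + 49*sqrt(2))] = (w^2 + 7*w + 7*sqrt(2)*w - (w + 6)*(2*w + 7 + 7*sqrt(2)) + 49*sqrt(2))/(w^2 + 7*w + 7*sqrt(2)*w + 49*sqrt(2))^2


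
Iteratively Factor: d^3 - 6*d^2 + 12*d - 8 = (d - 2)*(d^2 - 4*d + 4) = (d - 2)^2*(d - 2)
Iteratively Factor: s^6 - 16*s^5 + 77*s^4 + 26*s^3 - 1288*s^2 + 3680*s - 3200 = (s + 4)*(s^5 - 20*s^4 + 157*s^3 - 602*s^2 + 1120*s - 800) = (s - 4)*(s + 4)*(s^4 - 16*s^3 + 93*s^2 - 230*s + 200) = (s - 5)*(s - 4)*(s + 4)*(s^3 - 11*s^2 + 38*s - 40) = (s - 5)^2*(s - 4)*(s + 4)*(s^2 - 6*s + 8) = (s - 5)^2*(s - 4)^2*(s + 4)*(s - 2)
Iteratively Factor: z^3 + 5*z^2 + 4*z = (z + 1)*(z^2 + 4*z) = (z + 1)*(z + 4)*(z)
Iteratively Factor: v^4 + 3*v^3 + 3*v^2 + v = (v + 1)*(v^3 + 2*v^2 + v) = v*(v + 1)*(v^2 + 2*v + 1) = v*(v + 1)^2*(v + 1)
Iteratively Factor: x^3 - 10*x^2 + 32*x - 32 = (x - 2)*(x^2 - 8*x + 16) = (x - 4)*(x - 2)*(x - 4)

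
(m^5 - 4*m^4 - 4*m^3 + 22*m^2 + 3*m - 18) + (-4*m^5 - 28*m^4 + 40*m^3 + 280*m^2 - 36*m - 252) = -3*m^5 - 32*m^4 + 36*m^3 + 302*m^2 - 33*m - 270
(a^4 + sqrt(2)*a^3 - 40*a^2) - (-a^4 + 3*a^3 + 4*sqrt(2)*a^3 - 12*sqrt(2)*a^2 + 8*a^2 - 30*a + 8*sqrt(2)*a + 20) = 2*a^4 - 3*sqrt(2)*a^3 - 3*a^3 - 48*a^2 + 12*sqrt(2)*a^2 - 8*sqrt(2)*a + 30*a - 20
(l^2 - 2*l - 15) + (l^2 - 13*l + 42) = 2*l^2 - 15*l + 27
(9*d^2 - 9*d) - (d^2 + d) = 8*d^2 - 10*d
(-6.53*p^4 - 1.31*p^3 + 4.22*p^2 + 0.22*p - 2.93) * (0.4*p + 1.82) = -2.612*p^5 - 12.4086*p^4 - 0.6962*p^3 + 7.7684*p^2 - 0.7716*p - 5.3326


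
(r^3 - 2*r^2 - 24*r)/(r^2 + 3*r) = (r^2 - 2*r - 24)/(r + 3)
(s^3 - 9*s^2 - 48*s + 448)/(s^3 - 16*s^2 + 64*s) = (s + 7)/s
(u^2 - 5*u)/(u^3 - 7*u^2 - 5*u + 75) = u/(u^2 - 2*u - 15)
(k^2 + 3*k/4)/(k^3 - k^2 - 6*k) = (k + 3/4)/(k^2 - k - 6)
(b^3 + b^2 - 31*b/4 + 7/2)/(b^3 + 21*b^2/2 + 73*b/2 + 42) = (b^2 - 5*b/2 + 1)/(b^2 + 7*b + 12)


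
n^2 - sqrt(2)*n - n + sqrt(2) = (n - 1)*(n - sqrt(2))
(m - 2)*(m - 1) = m^2 - 3*m + 2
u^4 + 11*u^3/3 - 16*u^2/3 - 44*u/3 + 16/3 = (u - 2)*(u - 1/3)*(u + 2)*(u + 4)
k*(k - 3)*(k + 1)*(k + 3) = k^4 + k^3 - 9*k^2 - 9*k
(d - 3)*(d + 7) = d^2 + 4*d - 21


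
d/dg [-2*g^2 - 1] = -4*g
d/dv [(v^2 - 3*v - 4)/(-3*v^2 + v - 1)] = (-8*v^2 - 26*v + 7)/(9*v^4 - 6*v^3 + 7*v^2 - 2*v + 1)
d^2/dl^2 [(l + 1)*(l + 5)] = 2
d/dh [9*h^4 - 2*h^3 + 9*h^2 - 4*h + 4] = 36*h^3 - 6*h^2 + 18*h - 4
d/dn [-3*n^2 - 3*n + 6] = -6*n - 3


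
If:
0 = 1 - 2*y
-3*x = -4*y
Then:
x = 2/3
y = 1/2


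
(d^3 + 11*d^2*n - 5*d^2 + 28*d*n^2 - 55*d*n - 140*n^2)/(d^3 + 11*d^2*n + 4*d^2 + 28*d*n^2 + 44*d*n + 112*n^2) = (d - 5)/(d + 4)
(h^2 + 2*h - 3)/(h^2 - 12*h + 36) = (h^2 + 2*h - 3)/(h^2 - 12*h + 36)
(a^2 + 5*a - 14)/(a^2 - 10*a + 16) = (a + 7)/(a - 8)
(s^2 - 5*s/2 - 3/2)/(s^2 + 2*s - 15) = (s + 1/2)/(s + 5)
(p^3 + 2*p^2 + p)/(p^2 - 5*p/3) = 3*(p^2 + 2*p + 1)/(3*p - 5)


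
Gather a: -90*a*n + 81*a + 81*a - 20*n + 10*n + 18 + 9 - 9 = a*(162 - 90*n) - 10*n + 18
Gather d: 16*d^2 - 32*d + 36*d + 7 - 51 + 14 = 16*d^2 + 4*d - 30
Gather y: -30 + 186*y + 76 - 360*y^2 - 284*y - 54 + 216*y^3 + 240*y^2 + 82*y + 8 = 216*y^3 - 120*y^2 - 16*y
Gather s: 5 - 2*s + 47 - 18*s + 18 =70 - 20*s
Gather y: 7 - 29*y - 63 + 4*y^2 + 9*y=4*y^2 - 20*y - 56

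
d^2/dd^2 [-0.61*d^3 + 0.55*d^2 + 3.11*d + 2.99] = 1.1 - 3.66*d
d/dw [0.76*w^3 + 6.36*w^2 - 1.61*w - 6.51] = 2.28*w^2 + 12.72*w - 1.61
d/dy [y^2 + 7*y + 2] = 2*y + 7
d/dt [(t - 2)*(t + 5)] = 2*t + 3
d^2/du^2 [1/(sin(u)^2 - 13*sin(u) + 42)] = (-4*sin(u)^4 + 39*sin(u)^3 + 5*sin(u)^2 - 624*sin(u) + 254)/(sin(u)^2 - 13*sin(u) + 42)^3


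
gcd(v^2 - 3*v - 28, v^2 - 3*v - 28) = v^2 - 3*v - 28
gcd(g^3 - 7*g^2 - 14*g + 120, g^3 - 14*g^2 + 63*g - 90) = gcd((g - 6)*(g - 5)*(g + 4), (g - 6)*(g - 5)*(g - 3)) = g^2 - 11*g + 30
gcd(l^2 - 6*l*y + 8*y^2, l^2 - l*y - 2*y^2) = -l + 2*y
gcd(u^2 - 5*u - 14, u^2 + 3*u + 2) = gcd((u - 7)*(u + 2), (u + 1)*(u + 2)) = u + 2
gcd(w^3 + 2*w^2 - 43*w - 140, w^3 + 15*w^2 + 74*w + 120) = w^2 + 9*w + 20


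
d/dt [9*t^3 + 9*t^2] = 9*t*(3*t + 2)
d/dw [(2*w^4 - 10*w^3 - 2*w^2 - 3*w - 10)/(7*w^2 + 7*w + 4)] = (28*w^5 - 28*w^4 - 108*w^3 - 113*w^2 + 124*w + 58)/(49*w^4 + 98*w^3 + 105*w^2 + 56*w + 16)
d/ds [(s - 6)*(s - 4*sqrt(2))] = 2*s - 6 - 4*sqrt(2)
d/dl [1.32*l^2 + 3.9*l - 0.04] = 2.64*l + 3.9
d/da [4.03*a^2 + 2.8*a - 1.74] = 8.06*a + 2.8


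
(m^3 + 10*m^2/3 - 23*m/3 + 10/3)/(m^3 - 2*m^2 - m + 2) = (m^2 + 13*m/3 - 10/3)/(m^2 - m - 2)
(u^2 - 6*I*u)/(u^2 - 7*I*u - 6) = u/(u - I)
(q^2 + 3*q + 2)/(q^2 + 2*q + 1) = (q + 2)/(q + 1)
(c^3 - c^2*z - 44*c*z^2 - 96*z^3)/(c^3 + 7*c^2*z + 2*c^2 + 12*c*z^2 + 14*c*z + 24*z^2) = (c - 8*z)/(c + 2)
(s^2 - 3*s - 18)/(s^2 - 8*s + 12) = (s + 3)/(s - 2)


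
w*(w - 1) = w^2 - w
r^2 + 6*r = r*(r + 6)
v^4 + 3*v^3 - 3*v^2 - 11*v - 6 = (v - 2)*(v + 1)^2*(v + 3)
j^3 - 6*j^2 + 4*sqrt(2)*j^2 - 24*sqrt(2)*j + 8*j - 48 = (j - 6)*(j + 2*sqrt(2))^2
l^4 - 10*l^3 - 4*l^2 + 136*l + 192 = (l - 8)*(l - 6)*(l + 2)^2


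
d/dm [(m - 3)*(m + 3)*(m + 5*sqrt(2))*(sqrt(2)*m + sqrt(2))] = 4*sqrt(2)*m^3 + 3*sqrt(2)*m^2 + 30*m^2 - 18*sqrt(2)*m + 20*m - 90 - 9*sqrt(2)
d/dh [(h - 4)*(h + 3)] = 2*h - 1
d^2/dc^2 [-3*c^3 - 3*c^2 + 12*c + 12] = -18*c - 6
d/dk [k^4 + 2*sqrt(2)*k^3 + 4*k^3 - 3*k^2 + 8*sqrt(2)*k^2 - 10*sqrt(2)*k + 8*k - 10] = 4*k^3 + 6*sqrt(2)*k^2 + 12*k^2 - 6*k + 16*sqrt(2)*k - 10*sqrt(2) + 8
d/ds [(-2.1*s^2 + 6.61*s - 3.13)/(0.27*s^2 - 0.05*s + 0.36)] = (-1.6797*s^2 + 0.1782*s + 2.2231)/(0.0729*s^4 - 0.027*s^3 + 0.1969*s^2 - 0.036*s + 0.1296)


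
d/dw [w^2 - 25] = 2*w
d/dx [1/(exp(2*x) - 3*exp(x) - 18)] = (3 - 2*exp(x))*exp(x)/(-exp(2*x) + 3*exp(x) + 18)^2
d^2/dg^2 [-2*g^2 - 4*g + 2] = -4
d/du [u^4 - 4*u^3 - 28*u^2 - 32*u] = 4*u^3 - 12*u^2 - 56*u - 32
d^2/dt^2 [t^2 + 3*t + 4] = 2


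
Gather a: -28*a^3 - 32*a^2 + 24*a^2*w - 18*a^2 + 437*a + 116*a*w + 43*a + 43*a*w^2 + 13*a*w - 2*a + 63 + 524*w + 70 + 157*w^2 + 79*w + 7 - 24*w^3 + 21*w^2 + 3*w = -28*a^3 + a^2*(24*w - 50) + a*(43*w^2 + 129*w + 478) - 24*w^3 + 178*w^2 + 606*w + 140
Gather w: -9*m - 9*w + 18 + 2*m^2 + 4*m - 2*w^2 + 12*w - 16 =2*m^2 - 5*m - 2*w^2 + 3*w + 2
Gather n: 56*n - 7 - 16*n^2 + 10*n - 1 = -16*n^2 + 66*n - 8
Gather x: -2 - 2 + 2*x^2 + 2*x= 2*x^2 + 2*x - 4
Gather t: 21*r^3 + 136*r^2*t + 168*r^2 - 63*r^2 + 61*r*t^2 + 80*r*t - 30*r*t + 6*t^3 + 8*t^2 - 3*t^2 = 21*r^3 + 105*r^2 + 6*t^3 + t^2*(61*r + 5) + t*(136*r^2 + 50*r)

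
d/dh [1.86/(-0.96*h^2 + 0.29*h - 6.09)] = (3.5712*h - 0.5394)/(0.96*h^2 - 0.29*h + 6.09)^2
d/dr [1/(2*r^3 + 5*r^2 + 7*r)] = (-6*r^2 - 10*r - 7)/(r^2*(2*r^2 + 5*r + 7)^2)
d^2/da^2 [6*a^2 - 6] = 12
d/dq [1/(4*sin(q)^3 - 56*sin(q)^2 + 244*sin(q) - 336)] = (-3*sin(q)^2 + 28*sin(q) - 61)*cos(q)/(4*(sin(q)^3 - 14*sin(q)^2 + 61*sin(q) - 84)^2)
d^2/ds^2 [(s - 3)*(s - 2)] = 2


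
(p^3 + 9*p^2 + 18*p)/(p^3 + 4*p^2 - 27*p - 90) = p/(p - 5)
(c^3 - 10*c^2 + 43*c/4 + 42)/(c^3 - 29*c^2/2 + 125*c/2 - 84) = (c + 3/2)/(c - 3)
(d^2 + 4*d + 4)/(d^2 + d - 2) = (d + 2)/(d - 1)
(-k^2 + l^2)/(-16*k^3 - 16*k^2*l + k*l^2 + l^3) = (k - l)/(16*k^2 - l^2)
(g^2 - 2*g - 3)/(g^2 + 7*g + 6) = (g - 3)/(g + 6)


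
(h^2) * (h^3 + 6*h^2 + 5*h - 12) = h^5 + 6*h^4 + 5*h^3 - 12*h^2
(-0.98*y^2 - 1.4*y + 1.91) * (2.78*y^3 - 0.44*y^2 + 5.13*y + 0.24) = -2.7244*y^5 - 3.4608*y^4 + 0.898399999999999*y^3 - 8.2576*y^2 + 9.4623*y + 0.4584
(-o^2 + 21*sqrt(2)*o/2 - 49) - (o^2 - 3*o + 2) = -2*o^2 + 3*o + 21*sqrt(2)*o/2 - 51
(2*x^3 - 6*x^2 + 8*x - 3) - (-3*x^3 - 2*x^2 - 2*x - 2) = 5*x^3 - 4*x^2 + 10*x - 1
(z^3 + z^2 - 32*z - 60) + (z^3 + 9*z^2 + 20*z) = 2*z^3 + 10*z^2 - 12*z - 60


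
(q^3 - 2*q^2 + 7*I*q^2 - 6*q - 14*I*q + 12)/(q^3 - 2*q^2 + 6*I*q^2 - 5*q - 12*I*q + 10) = (q + 6*I)/(q + 5*I)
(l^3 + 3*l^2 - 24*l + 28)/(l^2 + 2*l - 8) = (l^2 + 5*l - 14)/(l + 4)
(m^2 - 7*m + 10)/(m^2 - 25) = (m - 2)/(m + 5)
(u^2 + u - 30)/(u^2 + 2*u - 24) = (u - 5)/(u - 4)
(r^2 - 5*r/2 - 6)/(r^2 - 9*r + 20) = (r + 3/2)/(r - 5)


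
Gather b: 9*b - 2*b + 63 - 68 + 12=7*b + 7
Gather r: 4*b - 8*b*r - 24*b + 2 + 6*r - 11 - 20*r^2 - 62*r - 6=-20*b - 20*r^2 + r*(-8*b - 56) - 15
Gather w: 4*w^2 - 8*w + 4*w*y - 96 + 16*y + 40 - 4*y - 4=4*w^2 + w*(4*y - 8) + 12*y - 60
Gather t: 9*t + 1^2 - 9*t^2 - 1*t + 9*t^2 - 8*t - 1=0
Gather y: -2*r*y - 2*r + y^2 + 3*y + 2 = -2*r + y^2 + y*(3 - 2*r) + 2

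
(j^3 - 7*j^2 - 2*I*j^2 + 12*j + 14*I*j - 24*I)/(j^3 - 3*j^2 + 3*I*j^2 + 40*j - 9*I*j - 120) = (j^2 - 2*j*(2 + I) + 8*I)/(j^2 + 3*I*j + 40)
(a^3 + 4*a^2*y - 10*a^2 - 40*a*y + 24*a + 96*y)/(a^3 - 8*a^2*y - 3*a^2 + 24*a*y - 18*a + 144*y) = (-a^2 - 4*a*y + 4*a + 16*y)/(-a^2 + 8*a*y - 3*a + 24*y)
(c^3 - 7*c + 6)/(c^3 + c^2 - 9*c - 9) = (c^2 - 3*c + 2)/(c^2 - 2*c - 3)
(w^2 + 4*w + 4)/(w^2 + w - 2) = (w + 2)/(w - 1)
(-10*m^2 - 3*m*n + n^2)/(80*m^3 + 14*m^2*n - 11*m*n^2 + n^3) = -1/(8*m - n)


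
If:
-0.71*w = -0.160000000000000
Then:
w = 0.23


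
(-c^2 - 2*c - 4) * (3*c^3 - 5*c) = -3*c^5 - 6*c^4 - 7*c^3 + 10*c^2 + 20*c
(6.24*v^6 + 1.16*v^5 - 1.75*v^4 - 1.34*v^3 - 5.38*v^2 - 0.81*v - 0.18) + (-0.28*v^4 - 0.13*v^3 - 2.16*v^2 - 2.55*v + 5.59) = 6.24*v^6 + 1.16*v^5 - 2.03*v^4 - 1.47*v^3 - 7.54*v^2 - 3.36*v + 5.41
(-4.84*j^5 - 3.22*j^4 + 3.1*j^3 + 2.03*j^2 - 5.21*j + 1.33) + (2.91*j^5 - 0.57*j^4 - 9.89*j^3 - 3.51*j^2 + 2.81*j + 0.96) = -1.93*j^5 - 3.79*j^4 - 6.79*j^3 - 1.48*j^2 - 2.4*j + 2.29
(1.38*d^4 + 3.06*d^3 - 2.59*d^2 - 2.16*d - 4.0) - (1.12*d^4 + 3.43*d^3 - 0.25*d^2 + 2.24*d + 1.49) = 0.26*d^4 - 0.37*d^3 - 2.34*d^2 - 4.4*d - 5.49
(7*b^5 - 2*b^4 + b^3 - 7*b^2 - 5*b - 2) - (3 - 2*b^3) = 7*b^5 - 2*b^4 + 3*b^3 - 7*b^2 - 5*b - 5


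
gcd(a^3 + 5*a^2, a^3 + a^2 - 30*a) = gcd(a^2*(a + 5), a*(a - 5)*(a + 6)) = a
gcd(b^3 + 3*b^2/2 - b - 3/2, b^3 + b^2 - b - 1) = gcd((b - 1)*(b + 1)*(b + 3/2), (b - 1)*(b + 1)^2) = b^2 - 1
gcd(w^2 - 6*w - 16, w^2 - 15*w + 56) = w - 8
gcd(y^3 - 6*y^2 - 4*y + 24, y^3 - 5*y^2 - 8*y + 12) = y^2 - 4*y - 12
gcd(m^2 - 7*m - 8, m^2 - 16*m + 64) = m - 8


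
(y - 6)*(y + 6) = y^2 - 36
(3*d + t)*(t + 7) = 3*d*t + 21*d + t^2 + 7*t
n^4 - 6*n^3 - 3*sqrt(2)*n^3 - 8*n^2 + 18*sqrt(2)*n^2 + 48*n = n*(n - 6)*(n - 4*sqrt(2))*(n + sqrt(2))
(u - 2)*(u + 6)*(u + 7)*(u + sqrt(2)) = u^4 + sqrt(2)*u^3 + 11*u^3 + 11*sqrt(2)*u^2 + 16*u^2 - 84*u + 16*sqrt(2)*u - 84*sqrt(2)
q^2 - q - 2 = (q - 2)*(q + 1)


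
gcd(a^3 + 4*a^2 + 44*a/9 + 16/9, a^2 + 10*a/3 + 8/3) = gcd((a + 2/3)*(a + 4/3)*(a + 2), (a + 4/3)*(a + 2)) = a^2 + 10*a/3 + 8/3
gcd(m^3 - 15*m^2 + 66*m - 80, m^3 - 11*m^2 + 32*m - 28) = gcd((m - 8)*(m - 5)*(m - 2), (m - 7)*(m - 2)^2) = m - 2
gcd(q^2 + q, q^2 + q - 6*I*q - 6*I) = q + 1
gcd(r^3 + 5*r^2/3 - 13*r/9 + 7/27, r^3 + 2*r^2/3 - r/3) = r - 1/3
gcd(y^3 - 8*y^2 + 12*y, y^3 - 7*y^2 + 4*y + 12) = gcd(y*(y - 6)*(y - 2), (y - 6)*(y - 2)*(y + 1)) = y^2 - 8*y + 12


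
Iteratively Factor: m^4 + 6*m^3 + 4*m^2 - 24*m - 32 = (m + 4)*(m^3 + 2*m^2 - 4*m - 8) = (m + 2)*(m + 4)*(m^2 - 4) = (m + 2)^2*(m + 4)*(m - 2)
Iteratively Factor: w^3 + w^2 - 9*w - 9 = (w - 3)*(w^2 + 4*w + 3) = (w - 3)*(w + 1)*(w + 3)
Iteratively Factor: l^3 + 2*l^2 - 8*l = (l + 4)*(l^2 - 2*l) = l*(l + 4)*(l - 2)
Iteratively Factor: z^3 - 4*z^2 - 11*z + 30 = (z + 3)*(z^2 - 7*z + 10) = (z - 5)*(z + 3)*(z - 2)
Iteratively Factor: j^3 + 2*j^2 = (j)*(j^2 + 2*j) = j*(j + 2)*(j)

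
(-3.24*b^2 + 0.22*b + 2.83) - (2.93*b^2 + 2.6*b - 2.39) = -6.17*b^2 - 2.38*b + 5.22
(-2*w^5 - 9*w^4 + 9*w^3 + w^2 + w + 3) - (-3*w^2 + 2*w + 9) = -2*w^5 - 9*w^4 + 9*w^3 + 4*w^2 - w - 6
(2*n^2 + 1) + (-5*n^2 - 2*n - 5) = -3*n^2 - 2*n - 4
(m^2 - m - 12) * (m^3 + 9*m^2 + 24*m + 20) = m^5 + 8*m^4 + 3*m^3 - 112*m^2 - 308*m - 240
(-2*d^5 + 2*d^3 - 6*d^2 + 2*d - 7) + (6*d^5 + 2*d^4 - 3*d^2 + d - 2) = 4*d^5 + 2*d^4 + 2*d^3 - 9*d^2 + 3*d - 9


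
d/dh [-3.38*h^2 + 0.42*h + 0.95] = 0.42 - 6.76*h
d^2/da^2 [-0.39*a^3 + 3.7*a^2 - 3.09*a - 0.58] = 7.4 - 2.34*a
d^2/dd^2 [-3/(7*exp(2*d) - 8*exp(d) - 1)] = 12*(2*(7*exp(d) - 4)^2*exp(d) + (7*exp(d) - 2)*(-7*exp(2*d) + 8*exp(d) + 1))*exp(d)/(-7*exp(2*d) + 8*exp(d) + 1)^3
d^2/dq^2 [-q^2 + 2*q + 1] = -2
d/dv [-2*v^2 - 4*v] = -4*v - 4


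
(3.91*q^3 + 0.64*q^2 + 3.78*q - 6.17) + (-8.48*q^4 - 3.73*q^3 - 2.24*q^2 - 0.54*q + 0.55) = -8.48*q^4 + 0.18*q^3 - 1.6*q^2 + 3.24*q - 5.62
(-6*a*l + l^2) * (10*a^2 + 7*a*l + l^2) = -60*a^3*l - 32*a^2*l^2 + a*l^3 + l^4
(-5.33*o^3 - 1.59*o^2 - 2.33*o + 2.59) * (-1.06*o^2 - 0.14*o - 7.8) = 5.6498*o^5 + 2.4316*o^4 + 44.2664*o^3 + 9.9828*o^2 + 17.8114*o - 20.202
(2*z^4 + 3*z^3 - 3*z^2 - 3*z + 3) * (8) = 16*z^4 + 24*z^3 - 24*z^2 - 24*z + 24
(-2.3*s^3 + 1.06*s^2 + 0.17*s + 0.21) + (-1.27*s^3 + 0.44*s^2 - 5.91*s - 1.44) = -3.57*s^3 + 1.5*s^2 - 5.74*s - 1.23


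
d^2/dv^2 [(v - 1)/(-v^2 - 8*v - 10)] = 2*(-4*(v - 1)*(v + 4)^2 + (3*v + 7)*(v^2 + 8*v + 10))/(v^2 + 8*v + 10)^3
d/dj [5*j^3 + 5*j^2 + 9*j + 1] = 15*j^2 + 10*j + 9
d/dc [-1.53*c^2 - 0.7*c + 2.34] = -3.06*c - 0.7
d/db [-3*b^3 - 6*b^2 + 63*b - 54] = -9*b^2 - 12*b + 63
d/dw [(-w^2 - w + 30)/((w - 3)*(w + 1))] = 3*(w^2 - 18*w + 21)/(w^4 - 4*w^3 - 2*w^2 + 12*w + 9)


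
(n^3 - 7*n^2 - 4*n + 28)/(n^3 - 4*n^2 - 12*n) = (n^2 - 9*n + 14)/(n*(n - 6))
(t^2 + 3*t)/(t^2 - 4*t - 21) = t/(t - 7)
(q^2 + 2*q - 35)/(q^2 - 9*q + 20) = (q + 7)/(q - 4)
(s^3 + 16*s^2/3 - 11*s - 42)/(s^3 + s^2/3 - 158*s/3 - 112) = (s - 3)/(s - 8)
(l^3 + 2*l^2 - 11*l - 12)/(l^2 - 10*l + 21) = (l^2 + 5*l + 4)/(l - 7)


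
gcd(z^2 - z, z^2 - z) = z^2 - z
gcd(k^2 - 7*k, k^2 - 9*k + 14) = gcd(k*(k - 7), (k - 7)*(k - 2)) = k - 7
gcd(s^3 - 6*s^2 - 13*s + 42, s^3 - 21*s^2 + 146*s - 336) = s - 7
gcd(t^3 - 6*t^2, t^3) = t^2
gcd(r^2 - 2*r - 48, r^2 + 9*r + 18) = r + 6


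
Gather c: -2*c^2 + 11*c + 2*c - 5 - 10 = -2*c^2 + 13*c - 15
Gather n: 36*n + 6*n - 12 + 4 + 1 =42*n - 7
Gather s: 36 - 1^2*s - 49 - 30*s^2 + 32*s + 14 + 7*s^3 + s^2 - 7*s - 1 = 7*s^3 - 29*s^2 + 24*s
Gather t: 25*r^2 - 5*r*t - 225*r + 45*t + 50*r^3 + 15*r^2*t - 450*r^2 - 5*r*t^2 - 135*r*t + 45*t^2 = 50*r^3 - 425*r^2 - 225*r + t^2*(45 - 5*r) + t*(15*r^2 - 140*r + 45)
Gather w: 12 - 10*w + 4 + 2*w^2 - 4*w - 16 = 2*w^2 - 14*w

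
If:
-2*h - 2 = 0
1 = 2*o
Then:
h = -1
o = 1/2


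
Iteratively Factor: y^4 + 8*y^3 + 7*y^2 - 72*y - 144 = (y - 3)*(y^3 + 11*y^2 + 40*y + 48) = (y - 3)*(y + 3)*(y^2 + 8*y + 16) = (y - 3)*(y + 3)*(y + 4)*(y + 4)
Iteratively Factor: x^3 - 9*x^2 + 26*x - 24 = (x - 2)*(x^2 - 7*x + 12) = (x - 4)*(x - 2)*(x - 3)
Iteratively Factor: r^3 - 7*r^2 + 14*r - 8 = (r - 4)*(r^2 - 3*r + 2) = (r - 4)*(r - 1)*(r - 2)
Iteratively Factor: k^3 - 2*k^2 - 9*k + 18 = (k - 2)*(k^2 - 9) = (k - 2)*(k + 3)*(k - 3)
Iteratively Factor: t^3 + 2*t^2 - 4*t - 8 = (t + 2)*(t^2 - 4) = (t + 2)^2*(t - 2)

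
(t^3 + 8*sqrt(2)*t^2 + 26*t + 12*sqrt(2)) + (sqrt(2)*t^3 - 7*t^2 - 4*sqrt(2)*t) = t^3 + sqrt(2)*t^3 - 7*t^2 + 8*sqrt(2)*t^2 - 4*sqrt(2)*t + 26*t + 12*sqrt(2)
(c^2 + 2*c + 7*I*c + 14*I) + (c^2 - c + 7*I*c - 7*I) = 2*c^2 + c + 14*I*c + 7*I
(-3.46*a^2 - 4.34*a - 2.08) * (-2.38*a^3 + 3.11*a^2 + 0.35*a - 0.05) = 8.2348*a^5 - 0.431400000000002*a^4 - 9.758*a^3 - 7.8148*a^2 - 0.511*a + 0.104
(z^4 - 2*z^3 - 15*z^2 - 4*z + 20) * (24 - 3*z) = -3*z^5 + 30*z^4 - 3*z^3 - 348*z^2 - 156*z + 480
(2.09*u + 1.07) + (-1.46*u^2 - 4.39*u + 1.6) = -1.46*u^2 - 2.3*u + 2.67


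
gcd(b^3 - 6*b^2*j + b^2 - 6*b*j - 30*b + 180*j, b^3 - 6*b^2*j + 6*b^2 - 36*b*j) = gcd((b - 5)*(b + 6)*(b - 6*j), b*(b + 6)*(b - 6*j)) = b^2 - 6*b*j + 6*b - 36*j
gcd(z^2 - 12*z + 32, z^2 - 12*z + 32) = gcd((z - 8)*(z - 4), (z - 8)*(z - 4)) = z^2 - 12*z + 32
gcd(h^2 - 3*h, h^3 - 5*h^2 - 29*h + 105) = h - 3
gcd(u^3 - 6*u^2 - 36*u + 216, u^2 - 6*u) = u - 6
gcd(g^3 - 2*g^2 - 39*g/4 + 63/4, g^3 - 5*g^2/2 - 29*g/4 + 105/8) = g^2 - 5*g + 21/4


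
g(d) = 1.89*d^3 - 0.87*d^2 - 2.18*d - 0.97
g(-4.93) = -237.83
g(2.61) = 21.02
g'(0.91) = 0.93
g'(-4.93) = 144.21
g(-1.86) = -12.09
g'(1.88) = 14.59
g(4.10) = 105.73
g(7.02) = 594.69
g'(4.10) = 86.00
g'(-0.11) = -1.92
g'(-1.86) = 20.67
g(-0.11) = -0.74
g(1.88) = 4.42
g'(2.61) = 31.90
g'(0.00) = -2.18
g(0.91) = -2.25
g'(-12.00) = 835.18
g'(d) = 5.67*d^2 - 1.74*d - 2.18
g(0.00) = -0.97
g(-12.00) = -3366.01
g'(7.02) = 265.03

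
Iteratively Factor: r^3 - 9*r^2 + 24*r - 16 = (r - 4)*(r^2 - 5*r + 4) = (r - 4)^2*(r - 1)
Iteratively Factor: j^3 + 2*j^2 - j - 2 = (j + 1)*(j^2 + j - 2) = (j + 1)*(j + 2)*(j - 1)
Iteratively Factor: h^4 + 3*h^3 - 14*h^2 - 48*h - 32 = (h - 4)*(h^3 + 7*h^2 + 14*h + 8) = (h - 4)*(h + 1)*(h^2 + 6*h + 8) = (h - 4)*(h + 1)*(h + 4)*(h + 2)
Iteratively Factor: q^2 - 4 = (q - 2)*(q + 2)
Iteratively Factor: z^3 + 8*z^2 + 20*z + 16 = (z + 2)*(z^2 + 6*z + 8) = (z + 2)^2*(z + 4)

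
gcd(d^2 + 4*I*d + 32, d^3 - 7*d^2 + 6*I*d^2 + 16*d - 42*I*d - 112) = d + 8*I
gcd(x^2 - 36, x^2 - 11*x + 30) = x - 6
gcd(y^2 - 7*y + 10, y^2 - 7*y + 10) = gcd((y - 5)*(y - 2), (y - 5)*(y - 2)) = y^2 - 7*y + 10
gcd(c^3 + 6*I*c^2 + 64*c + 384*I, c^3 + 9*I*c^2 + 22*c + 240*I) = c^2 + 14*I*c - 48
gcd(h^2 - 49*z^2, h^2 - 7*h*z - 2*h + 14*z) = -h + 7*z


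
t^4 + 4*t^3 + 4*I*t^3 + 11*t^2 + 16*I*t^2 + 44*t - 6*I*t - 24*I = (t + 4)*(t - I)^2*(t + 6*I)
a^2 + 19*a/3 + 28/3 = (a + 7/3)*(a + 4)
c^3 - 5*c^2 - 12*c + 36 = (c - 6)*(c - 2)*(c + 3)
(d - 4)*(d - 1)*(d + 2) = d^3 - 3*d^2 - 6*d + 8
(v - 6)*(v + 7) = v^2 + v - 42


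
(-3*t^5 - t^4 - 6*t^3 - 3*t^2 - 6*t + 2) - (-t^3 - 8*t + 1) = -3*t^5 - t^4 - 5*t^3 - 3*t^2 + 2*t + 1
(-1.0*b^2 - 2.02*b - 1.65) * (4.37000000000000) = -4.37*b^2 - 8.8274*b - 7.2105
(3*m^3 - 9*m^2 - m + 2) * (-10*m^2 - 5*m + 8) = -30*m^5 + 75*m^4 + 79*m^3 - 87*m^2 - 18*m + 16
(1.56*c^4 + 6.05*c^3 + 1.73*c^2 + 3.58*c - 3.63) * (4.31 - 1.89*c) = -2.9484*c^5 - 4.7109*c^4 + 22.8058*c^3 + 0.690099999999999*c^2 + 22.2905*c - 15.6453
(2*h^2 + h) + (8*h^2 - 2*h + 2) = 10*h^2 - h + 2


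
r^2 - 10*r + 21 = (r - 7)*(r - 3)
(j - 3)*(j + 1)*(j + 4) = j^3 + 2*j^2 - 11*j - 12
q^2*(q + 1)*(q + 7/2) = q^4 + 9*q^3/2 + 7*q^2/2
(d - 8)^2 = d^2 - 16*d + 64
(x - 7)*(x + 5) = x^2 - 2*x - 35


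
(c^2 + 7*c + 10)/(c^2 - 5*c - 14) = (c + 5)/(c - 7)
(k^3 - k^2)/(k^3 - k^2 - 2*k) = k*(1 - k)/(-k^2 + k + 2)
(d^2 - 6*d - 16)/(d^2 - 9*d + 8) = (d + 2)/(d - 1)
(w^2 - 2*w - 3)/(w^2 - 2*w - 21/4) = 4*(-w^2 + 2*w + 3)/(-4*w^2 + 8*w + 21)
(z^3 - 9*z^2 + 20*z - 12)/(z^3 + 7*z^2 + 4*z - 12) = (z^2 - 8*z + 12)/(z^2 + 8*z + 12)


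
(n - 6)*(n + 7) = n^2 + n - 42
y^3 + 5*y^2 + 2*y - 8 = (y - 1)*(y + 2)*(y + 4)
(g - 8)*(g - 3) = g^2 - 11*g + 24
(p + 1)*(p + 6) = p^2 + 7*p + 6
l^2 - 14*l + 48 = (l - 8)*(l - 6)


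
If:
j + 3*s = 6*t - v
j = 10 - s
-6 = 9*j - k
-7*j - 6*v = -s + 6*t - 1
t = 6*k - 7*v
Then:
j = -2119/2540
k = -3831/2540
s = 27519/2540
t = 628/127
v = -2539/1270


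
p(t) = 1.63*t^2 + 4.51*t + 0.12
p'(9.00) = 33.85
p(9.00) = 172.74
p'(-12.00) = -34.61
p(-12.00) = 180.72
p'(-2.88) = -4.88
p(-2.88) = 0.65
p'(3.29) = 15.24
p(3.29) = 32.60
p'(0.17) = 5.06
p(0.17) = 0.93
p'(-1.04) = 1.12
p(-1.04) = -2.81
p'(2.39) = 12.30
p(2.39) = 20.21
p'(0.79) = 7.09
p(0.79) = 4.70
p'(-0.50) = 2.88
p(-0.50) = -1.73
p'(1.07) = 8.00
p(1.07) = 6.81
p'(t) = 3.26*t + 4.51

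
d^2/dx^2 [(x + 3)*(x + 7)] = 2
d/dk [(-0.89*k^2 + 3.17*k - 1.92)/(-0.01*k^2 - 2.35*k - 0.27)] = (2.1232*k^2 + 0.4422*k - 5.3679)/(0.0001*k^4 + 0.047*k^3 + 5.5279*k^2 + 1.269*k + 0.0729)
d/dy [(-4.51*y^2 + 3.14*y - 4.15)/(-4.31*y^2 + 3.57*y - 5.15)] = (-2.5673*y^2 + 10.68*y - 1.3555)/(18.5761*y^4 - 30.7734*y^3 + 57.1379*y^2 - 36.771*y + 26.5225)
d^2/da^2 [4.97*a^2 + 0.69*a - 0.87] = 9.94000000000000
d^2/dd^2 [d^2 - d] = 2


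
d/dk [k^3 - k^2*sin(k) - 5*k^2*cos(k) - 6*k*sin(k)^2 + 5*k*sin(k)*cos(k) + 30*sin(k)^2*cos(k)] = 5*k^2*sin(k) - k^2*cos(k) + 3*k^2 - 2*k*sin(k) - 6*k*sin(2*k) - 10*k*cos(k) + 5*k*cos(2*k) - 15*sin(k)/2 + 5*sin(2*k)/2 + 45*sin(3*k)/2 + 3*cos(2*k) - 3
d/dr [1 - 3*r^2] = -6*r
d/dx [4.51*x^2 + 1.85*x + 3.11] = 9.02*x + 1.85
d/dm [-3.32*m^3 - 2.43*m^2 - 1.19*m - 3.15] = -9.96*m^2 - 4.86*m - 1.19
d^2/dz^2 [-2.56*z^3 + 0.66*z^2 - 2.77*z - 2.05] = 1.32 - 15.36*z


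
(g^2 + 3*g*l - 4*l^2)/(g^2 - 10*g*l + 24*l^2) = (g^2 + 3*g*l - 4*l^2)/(g^2 - 10*g*l + 24*l^2)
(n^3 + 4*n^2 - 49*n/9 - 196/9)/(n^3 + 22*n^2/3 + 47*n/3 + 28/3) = (n - 7/3)/(n + 1)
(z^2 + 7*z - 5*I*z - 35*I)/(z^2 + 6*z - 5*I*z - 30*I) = (z + 7)/(z + 6)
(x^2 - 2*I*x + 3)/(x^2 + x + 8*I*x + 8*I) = (x^2 - 2*I*x + 3)/(x^2 + x + 8*I*x + 8*I)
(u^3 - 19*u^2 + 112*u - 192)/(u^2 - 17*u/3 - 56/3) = 3*(u^2 - 11*u + 24)/(3*u + 7)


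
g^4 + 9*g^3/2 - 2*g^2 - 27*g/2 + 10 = (g - 1)^2*(g + 5/2)*(g + 4)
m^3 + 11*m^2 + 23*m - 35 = (m - 1)*(m + 5)*(m + 7)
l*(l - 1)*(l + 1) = l^3 - l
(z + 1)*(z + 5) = z^2 + 6*z + 5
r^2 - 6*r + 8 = (r - 4)*(r - 2)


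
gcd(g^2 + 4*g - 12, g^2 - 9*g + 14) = g - 2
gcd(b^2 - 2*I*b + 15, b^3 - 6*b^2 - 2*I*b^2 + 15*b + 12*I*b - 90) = b^2 - 2*I*b + 15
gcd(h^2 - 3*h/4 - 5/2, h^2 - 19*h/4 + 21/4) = 1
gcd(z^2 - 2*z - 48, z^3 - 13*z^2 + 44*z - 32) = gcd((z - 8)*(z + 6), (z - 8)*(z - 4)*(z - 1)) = z - 8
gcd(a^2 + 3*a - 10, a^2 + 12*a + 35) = a + 5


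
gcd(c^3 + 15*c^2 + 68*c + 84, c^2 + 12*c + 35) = c + 7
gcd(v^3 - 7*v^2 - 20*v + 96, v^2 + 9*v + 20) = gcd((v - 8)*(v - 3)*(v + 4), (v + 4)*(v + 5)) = v + 4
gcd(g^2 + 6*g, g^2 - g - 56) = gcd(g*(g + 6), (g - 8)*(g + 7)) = 1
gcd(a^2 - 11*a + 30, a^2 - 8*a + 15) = a - 5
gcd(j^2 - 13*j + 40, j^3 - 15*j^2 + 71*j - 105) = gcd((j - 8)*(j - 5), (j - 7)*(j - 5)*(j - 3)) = j - 5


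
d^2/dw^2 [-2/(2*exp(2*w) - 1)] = (-32*exp(2*w) - 16)*exp(2*w)/(2*exp(2*w) - 1)^3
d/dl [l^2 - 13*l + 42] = 2*l - 13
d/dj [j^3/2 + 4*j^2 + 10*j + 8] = 3*j^2/2 + 8*j + 10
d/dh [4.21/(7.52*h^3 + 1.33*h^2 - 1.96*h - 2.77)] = (-94.9776*h^2 - 11.1986*h + 8.2516)/(7.52*h^3 + 1.33*h^2 - 1.96*h - 2.77)^2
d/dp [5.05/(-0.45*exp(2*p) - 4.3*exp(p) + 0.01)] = (4.545*exp(p) + 21.715)*exp(p)/(0.45*exp(2*p) + 4.3*exp(p) - 0.01)^2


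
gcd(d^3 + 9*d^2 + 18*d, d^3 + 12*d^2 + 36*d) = d^2 + 6*d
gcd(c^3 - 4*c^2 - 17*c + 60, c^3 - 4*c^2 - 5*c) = c - 5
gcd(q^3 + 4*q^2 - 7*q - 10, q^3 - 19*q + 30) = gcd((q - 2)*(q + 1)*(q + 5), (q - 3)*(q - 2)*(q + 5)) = q^2 + 3*q - 10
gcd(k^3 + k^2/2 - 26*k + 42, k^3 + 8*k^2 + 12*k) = k + 6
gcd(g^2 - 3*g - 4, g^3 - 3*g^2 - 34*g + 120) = g - 4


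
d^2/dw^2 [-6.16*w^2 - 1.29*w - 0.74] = -12.3200000000000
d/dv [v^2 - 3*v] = 2*v - 3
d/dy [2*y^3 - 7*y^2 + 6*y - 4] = 6*y^2 - 14*y + 6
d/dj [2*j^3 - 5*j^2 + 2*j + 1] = 6*j^2 - 10*j + 2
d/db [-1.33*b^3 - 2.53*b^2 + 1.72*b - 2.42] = -3.99*b^2 - 5.06*b + 1.72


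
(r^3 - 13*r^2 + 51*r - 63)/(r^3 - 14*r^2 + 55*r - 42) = (r^2 - 6*r + 9)/(r^2 - 7*r + 6)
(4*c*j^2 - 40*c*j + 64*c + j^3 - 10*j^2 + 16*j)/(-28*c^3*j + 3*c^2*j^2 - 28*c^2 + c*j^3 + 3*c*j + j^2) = (4*c*j^2 - 40*c*j + 64*c + j^3 - 10*j^2 + 16*j)/(-28*c^3*j + 3*c^2*j^2 - 28*c^2 + c*j^3 + 3*c*j + j^2)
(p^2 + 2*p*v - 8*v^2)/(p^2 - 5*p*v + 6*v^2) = (p + 4*v)/(p - 3*v)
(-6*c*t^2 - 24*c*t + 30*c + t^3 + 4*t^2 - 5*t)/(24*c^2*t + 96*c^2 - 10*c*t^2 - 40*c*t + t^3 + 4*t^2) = (t^2 + 4*t - 5)/(-4*c*t - 16*c + t^2 + 4*t)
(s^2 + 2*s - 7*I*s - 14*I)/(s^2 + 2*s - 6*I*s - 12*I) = (s - 7*I)/(s - 6*I)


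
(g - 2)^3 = g^3 - 6*g^2 + 12*g - 8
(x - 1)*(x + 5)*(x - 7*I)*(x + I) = x^4 + 4*x^3 - 6*I*x^3 + 2*x^2 - 24*I*x^2 + 28*x + 30*I*x - 35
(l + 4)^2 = l^2 + 8*l + 16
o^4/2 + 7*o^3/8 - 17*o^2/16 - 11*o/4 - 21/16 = (o/2 + 1/2)*(o - 7/4)*(o + 1)*(o + 3/2)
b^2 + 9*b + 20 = (b + 4)*(b + 5)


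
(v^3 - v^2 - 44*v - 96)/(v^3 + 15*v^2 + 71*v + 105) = (v^2 - 4*v - 32)/(v^2 + 12*v + 35)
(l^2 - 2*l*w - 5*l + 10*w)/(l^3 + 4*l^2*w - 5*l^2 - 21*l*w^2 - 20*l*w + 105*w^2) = (-l + 2*w)/(-l^2 - 4*l*w + 21*w^2)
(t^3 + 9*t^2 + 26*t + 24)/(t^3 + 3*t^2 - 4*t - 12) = (t + 4)/(t - 2)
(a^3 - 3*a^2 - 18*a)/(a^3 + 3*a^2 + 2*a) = (a^2 - 3*a - 18)/(a^2 + 3*a + 2)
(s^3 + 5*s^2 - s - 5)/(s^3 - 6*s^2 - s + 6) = (s + 5)/(s - 6)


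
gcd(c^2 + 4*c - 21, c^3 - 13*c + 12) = c - 3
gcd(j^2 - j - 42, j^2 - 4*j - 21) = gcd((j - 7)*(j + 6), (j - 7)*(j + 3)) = j - 7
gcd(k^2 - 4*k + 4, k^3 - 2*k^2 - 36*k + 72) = k - 2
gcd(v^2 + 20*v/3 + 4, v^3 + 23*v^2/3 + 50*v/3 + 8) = v + 2/3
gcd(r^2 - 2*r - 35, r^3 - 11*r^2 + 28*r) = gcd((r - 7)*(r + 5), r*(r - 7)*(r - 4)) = r - 7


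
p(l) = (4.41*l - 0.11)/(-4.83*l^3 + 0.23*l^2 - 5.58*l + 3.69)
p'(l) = (4.41*l - 0.11)*(14.49*l^2 - 0.46*l + 5.58)/(-4.83*l^3 + 0.23*l^2 - 5.58*l + 3.69)^2 + 4.41/(-4.83*l^3 + 0.23*l^2 - 5.58*l + 3.69) = (42.6006*l^3 - 2.6082*l^2 + 0.0505999999999993*l + 15.6591)/(23.3289*l^6 - 2.2218*l^5 + 53.9557*l^4 - 38.2122*l^3 + 32.8338*l^2 - 41.1804*l + 13.6161)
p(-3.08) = -0.08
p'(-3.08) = -0.05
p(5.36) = -0.03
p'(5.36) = 0.01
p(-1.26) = -0.27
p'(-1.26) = -0.17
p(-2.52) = -0.12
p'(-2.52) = -0.07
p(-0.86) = -0.33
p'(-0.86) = -0.10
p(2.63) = -0.12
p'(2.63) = 0.08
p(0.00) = -0.03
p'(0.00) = 1.15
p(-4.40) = -0.04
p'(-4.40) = -0.02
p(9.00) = -0.01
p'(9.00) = 0.00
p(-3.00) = -0.09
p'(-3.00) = -0.05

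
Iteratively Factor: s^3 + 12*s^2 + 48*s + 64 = (s + 4)*(s^2 + 8*s + 16) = (s + 4)^2*(s + 4)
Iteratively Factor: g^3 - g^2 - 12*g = (g + 3)*(g^2 - 4*g) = (g - 4)*(g + 3)*(g)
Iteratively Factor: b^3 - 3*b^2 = (b)*(b^2 - 3*b) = b*(b - 3)*(b)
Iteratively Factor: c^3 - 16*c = (c + 4)*(c^2 - 4*c) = c*(c + 4)*(c - 4)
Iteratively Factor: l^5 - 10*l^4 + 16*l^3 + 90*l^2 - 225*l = (l + 3)*(l^4 - 13*l^3 + 55*l^2 - 75*l) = (l - 3)*(l + 3)*(l^3 - 10*l^2 + 25*l) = (l - 5)*(l - 3)*(l + 3)*(l^2 - 5*l) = (l - 5)^2*(l - 3)*(l + 3)*(l)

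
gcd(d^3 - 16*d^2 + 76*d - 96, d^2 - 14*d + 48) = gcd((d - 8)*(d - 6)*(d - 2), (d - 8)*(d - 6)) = d^2 - 14*d + 48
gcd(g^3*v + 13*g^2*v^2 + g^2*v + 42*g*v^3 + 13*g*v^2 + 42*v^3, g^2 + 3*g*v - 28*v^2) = g + 7*v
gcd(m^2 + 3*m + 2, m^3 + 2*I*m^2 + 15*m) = 1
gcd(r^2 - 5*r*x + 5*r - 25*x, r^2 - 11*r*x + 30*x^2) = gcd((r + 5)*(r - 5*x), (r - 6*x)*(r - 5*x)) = -r + 5*x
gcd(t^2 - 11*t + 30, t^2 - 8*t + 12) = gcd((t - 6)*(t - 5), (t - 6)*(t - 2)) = t - 6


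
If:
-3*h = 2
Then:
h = -2/3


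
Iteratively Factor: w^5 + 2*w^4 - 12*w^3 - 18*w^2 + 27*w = (w - 1)*(w^4 + 3*w^3 - 9*w^2 - 27*w) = (w - 1)*(w + 3)*(w^3 - 9*w) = (w - 1)*(w + 3)^2*(w^2 - 3*w) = (w - 3)*(w - 1)*(w + 3)^2*(w)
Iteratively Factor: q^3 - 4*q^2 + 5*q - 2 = (q - 1)*(q^2 - 3*q + 2) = (q - 1)^2*(q - 2)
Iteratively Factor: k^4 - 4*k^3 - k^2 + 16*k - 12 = (k - 3)*(k^3 - k^2 - 4*k + 4) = (k - 3)*(k - 2)*(k^2 + k - 2) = (k - 3)*(k - 2)*(k - 1)*(k + 2)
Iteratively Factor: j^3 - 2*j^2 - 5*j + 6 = (j - 3)*(j^2 + j - 2) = (j - 3)*(j + 2)*(j - 1)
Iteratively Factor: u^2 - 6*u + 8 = (u - 2)*(u - 4)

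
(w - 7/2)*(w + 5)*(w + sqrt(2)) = w^3 + sqrt(2)*w^2 + 3*w^2/2 - 35*w/2 + 3*sqrt(2)*w/2 - 35*sqrt(2)/2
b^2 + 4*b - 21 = (b - 3)*(b + 7)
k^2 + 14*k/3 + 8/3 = (k + 2/3)*(k + 4)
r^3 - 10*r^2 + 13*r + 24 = (r - 8)*(r - 3)*(r + 1)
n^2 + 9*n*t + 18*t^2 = (n + 3*t)*(n + 6*t)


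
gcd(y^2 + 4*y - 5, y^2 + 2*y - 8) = 1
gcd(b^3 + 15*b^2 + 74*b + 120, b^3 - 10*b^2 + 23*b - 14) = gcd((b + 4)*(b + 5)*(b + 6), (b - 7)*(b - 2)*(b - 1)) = 1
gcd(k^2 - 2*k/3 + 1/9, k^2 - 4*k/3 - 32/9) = 1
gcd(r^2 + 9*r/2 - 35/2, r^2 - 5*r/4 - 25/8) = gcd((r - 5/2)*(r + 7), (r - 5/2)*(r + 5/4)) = r - 5/2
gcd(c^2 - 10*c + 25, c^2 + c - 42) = 1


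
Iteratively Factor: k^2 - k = (k)*(k - 1)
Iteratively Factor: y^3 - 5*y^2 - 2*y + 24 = (y + 2)*(y^2 - 7*y + 12) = (y - 3)*(y + 2)*(y - 4)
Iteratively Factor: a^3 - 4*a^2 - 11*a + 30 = (a - 2)*(a^2 - 2*a - 15) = (a - 2)*(a + 3)*(a - 5)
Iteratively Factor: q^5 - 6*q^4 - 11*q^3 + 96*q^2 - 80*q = (q + 4)*(q^4 - 10*q^3 + 29*q^2 - 20*q) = (q - 5)*(q + 4)*(q^3 - 5*q^2 + 4*q) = (q - 5)*(q - 1)*(q + 4)*(q^2 - 4*q) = q*(q - 5)*(q - 1)*(q + 4)*(q - 4)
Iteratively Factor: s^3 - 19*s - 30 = (s - 5)*(s^2 + 5*s + 6) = (s - 5)*(s + 2)*(s + 3)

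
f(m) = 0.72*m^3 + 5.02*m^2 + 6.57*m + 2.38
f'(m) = 2.16*m^2 + 10.04*m + 6.57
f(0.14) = 3.40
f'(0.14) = 8.02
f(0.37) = 5.53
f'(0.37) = 10.58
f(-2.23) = 4.71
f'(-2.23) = -5.08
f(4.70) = 218.90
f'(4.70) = 101.47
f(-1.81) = 2.66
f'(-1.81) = -4.53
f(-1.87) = 2.94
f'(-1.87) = -4.65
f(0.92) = 13.23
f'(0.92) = 17.64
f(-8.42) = -126.84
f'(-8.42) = 75.17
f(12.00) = 2048.26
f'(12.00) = 438.09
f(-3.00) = 8.41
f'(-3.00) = -4.11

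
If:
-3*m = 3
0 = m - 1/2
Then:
No Solution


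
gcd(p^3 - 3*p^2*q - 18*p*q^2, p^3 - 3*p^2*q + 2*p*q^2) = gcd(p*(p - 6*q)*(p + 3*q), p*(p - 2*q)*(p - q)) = p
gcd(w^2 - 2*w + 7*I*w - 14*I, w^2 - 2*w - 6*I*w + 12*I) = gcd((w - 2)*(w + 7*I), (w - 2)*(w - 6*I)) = w - 2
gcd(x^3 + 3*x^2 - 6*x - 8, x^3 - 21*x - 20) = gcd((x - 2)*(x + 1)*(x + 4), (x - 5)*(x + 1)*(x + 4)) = x^2 + 5*x + 4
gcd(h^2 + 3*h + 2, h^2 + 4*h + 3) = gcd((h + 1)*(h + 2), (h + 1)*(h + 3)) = h + 1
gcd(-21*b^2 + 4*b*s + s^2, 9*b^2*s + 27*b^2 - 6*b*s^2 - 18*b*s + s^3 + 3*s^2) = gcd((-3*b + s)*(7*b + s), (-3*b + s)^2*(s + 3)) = -3*b + s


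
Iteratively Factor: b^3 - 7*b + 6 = (b + 3)*(b^2 - 3*b + 2) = (b - 2)*(b + 3)*(b - 1)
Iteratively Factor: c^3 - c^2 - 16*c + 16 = (c - 1)*(c^2 - 16) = (c - 1)*(c + 4)*(c - 4)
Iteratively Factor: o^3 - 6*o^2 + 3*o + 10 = (o + 1)*(o^2 - 7*o + 10) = (o - 2)*(o + 1)*(o - 5)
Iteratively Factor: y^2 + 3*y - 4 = (y - 1)*(y + 4)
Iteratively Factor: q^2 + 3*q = (q + 3)*(q)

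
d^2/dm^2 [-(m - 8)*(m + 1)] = -2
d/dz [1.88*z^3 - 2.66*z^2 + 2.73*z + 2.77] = 5.64*z^2 - 5.32*z + 2.73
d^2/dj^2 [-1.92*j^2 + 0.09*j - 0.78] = -3.84000000000000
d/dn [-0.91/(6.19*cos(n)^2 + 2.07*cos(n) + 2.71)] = -(11.2658*cos(n) + 1.8837)*sin(n)/(6.19*cos(n)^2 + 2.07*cos(n) + 2.71)^2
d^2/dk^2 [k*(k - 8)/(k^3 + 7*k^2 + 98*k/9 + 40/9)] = 18*(81*k^6 - 1944*k^5 - 16254*k^4 - 33390*k^3 + 9720*k^2 + 60480*k + 32960)/(729*k^9 + 15309*k^8 + 130977*k^7 + 593163*k^6 + 1562274*k^5 + 2503116*k^4 + 2466152*k^3 + 1454880*k^2 + 470400*k + 64000)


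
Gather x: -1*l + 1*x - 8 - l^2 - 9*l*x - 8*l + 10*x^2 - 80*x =-l^2 - 9*l + 10*x^2 + x*(-9*l - 79) - 8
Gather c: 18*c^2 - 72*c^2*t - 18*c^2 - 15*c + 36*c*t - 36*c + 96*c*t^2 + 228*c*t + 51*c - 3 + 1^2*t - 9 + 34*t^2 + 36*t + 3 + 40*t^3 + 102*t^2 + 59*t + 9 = -72*c^2*t + c*(96*t^2 + 264*t) + 40*t^3 + 136*t^2 + 96*t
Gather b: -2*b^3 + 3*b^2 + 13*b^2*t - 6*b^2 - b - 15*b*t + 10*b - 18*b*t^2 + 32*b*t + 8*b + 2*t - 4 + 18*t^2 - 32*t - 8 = -2*b^3 + b^2*(13*t - 3) + b*(-18*t^2 + 17*t + 17) + 18*t^2 - 30*t - 12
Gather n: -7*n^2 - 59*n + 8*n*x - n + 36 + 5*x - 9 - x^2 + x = -7*n^2 + n*(8*x - 60) - x^2 + 6*x + 27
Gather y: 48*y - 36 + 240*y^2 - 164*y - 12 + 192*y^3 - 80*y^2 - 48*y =192*y^3 + 160*y^2 - 164*y - 48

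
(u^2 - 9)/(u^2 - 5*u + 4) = (u^2 - 9)/(u^2 - 5*u + 4)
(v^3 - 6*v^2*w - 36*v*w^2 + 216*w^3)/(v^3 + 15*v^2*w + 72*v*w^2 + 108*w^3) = (v^2 - 12*v*w + 36*w^2)/(v^2 + 9*v*w + 18*w^2)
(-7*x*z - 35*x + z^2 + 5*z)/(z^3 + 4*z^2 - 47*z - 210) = (-7*x + z)/(z^2 - z - 42)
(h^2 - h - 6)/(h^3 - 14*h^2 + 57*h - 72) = (h + 2)/(h^2 - 11*h + 24)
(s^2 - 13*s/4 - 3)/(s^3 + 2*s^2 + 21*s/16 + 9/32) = 8*(s - 4)/(8*s^2 + 10*s + 3)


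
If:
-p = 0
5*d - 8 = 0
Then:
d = 8/5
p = 0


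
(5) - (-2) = 7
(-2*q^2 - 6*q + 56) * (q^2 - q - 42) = -2*q^4 - 4*q^3 + 146*q^2 + 196*q - 2352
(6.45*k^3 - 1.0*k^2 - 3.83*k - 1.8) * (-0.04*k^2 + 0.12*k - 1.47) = -0.258*k^5 + 0.814*k^4 - 9.4483*k^3 + 1.0824*k^2 + 5.4141*k + 2.646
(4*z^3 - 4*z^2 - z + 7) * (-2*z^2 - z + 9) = -8*z^5 + 4*z^4 + 42*z^3 - 49*z^2 - 16*z + 63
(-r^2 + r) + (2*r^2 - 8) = r^2 + r - 8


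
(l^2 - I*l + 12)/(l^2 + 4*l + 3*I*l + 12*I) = (l - 4*I)/(l + 4)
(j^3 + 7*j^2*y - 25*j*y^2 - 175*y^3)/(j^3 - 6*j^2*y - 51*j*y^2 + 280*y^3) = (-j - 5*y)/(-j + 8*y)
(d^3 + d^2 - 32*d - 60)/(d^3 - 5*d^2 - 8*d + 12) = (d + 5)/(d - 1)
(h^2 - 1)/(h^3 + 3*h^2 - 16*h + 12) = (h + 1)/(h^2 + 4*h - 12)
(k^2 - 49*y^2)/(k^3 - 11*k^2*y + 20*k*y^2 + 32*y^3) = (k^2 - 49*y^2)/(k^3 - 11*k^2*y + 20*k*y^2 + 32*y^3)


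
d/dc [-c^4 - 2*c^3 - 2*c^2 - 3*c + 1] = -4*c^3 - 6*c^2 - 4*c - 3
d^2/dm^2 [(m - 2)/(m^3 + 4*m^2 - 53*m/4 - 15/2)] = 32*(12*m^5 - 139*m^3 + 114*m^2 + 1452*m - 2042)/(64*m^9 + 768*m^8 + 528*m^7 - 17696*m^6 - 18516*m^5 + 149952*m^4 + 14563*m^3 - 209610*m^2 - 143100*m - 27000)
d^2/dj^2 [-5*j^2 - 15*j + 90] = -10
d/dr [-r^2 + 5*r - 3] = 5 - 2*r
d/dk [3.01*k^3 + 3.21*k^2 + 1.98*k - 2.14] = 9.03*k^2 + 6.42*k + 1.98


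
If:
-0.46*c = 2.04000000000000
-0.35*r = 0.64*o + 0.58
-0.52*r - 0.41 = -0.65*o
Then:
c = -4.43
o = -0.28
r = -1.14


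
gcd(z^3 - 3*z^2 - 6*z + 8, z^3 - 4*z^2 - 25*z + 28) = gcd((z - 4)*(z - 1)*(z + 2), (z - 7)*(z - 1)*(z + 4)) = z - 1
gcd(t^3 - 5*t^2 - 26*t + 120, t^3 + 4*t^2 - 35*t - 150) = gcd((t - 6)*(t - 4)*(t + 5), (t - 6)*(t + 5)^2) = t^2 - t - 30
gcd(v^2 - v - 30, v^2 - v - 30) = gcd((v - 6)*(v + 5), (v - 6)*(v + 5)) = v^2 - v - 30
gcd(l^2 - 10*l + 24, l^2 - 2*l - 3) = 1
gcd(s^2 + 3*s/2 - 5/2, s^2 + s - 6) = 1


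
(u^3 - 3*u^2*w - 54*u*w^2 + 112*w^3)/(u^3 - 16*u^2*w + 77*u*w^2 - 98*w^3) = (u^2 - u*w - 56*w^2)/(u^2 - 14*u*w + 49*w^2)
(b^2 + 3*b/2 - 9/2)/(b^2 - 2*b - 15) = (b - 3/2)/(b - 5)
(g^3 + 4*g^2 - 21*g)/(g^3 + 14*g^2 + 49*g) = (g - 3)/(g + 7)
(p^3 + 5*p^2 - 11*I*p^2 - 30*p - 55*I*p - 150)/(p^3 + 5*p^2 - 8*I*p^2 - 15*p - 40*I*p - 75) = (p - 6*I)/(p - 3*I)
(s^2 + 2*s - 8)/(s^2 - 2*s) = (s + 4)/s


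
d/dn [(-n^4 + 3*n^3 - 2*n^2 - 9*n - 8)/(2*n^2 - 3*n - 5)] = (-4*n^5 + 15*n^4 + 2*n^3 - 21*n^2 + 52*n + 21)/(4*n^4 - 12*n^3 - 11*n^2 + 30*n + 25)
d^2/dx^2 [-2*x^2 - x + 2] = -4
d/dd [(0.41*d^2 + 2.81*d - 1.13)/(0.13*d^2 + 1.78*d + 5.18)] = (0.3645*d^2 + 4.5414*d + 16.5672)/(0.0169*d^4 + 0.4628*d^3 + 4.5152*d^2 + 18.4408*d + 26.8324)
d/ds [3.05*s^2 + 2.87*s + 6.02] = 6.1*s + 2.87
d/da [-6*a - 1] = -6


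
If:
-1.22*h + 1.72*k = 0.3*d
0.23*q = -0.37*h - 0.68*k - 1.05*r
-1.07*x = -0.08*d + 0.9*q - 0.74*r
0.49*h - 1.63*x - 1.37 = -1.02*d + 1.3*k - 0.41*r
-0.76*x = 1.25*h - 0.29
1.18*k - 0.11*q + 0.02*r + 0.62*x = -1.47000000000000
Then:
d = -4.16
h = 2.79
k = 1.25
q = 2.67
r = -2.38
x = -4.20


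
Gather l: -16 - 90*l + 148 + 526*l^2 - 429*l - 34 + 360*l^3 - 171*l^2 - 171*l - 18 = 360*l^3 + 355*l^2 - 690*l + 80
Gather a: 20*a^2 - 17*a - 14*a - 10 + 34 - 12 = 20*a^2 - 31*a + 12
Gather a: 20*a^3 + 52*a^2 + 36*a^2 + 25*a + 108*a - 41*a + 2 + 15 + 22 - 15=20*a^3 + 88*a^2 + 92*a + 24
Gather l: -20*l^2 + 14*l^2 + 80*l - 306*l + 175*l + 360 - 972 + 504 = -6*l^2 - 51*l - 108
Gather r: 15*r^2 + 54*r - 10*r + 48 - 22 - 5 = 15*r^2 + 44*r + 21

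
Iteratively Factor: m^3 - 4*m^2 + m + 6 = (m - 3)*(m^2 - m - 2) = (m - 3)*(m - 2)*(m + 1)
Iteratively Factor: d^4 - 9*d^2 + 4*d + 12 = (d - 2)*(d^3 + 2*d^2 - 5*d - 6) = (d - 2)^2*(d^2 + 4*d + 3) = (d - 2)^2*(d + 3)*(d + 1)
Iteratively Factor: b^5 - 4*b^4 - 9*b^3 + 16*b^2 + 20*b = (b + 1)*(b^4 - 5*b^3 - 4*b^2 + 20*b) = (b - 2)*(b + 1)*(b^3 - 3*b^2 - 10*b) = (b - 5)*(b - 2)*(b + 1)*(b^2 + 2*b) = (b - 5)*(b - 2)*(b + 1)*(b + 2)*(b)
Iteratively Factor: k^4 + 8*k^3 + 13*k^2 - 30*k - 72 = (k - 2)*(k^3 + 10*k^2 + 33*k + 36) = (k - 2)*(k + 3)*(k^2 + 7*k + 12) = (k - 2)*(k + 3)*(k + 4)*(k + 3)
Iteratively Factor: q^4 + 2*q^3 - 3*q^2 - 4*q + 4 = (q - 1)*(q^3 + 3*q^2 - 4) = (q - 1)^2*(q^2 + 4*q + 4) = (q - 1)^2*(q + 2)*(q + 2)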